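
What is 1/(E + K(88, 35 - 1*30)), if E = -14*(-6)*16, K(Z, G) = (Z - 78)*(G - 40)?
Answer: 1/994 ≈ 0.0010060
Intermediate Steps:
K(Z, G) = (-78 + Z)*(-40 + G)
E = 1344 (E = 84*16 = 1344)
1/(E + K(88, 35 - 1*30)) = 1/(1344 + (3120 - 78*(35 - 1*30) - 40*88 + (35 - 1*30)*88)) = 1/(1344 + (3120 - 78*(35 - 30) - 3520 + (35 - 30)*88)) = 1/(1344 + (3120 - 78*5 - 3520 + 5*88)) = 1/(1344 + (3120 - 390 - 3520 + 440)) = 1/(1344 - 350) = 1/994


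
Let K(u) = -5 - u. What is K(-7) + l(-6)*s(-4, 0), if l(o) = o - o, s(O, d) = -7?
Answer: 2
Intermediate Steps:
l(o) = 0
K(-7) + l(-6)*s(-4, 0) = (-5 - 1*(-7)) + 0*(-7) = (-5 + 7) + 0 = 2 + 0 = 2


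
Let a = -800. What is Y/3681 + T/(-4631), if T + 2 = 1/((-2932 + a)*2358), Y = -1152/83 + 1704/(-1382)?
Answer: -3511884477822991/955959876747921672 ≈ -0.0036737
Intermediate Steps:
Y = -866748/57353 (Y = -1152*1/83 + 1704*(-1/1382) = -1152/83 - 852/691 = -866748/57353 ≈ -15.113)
T = -17600113/8800056 (T = -2 + 1/(-2932 - 800*2358) = -2 + (1/2358)/(-3732) = -2 - 1/3732*1/2358 = -2 - 1/8800056 = -17600113/8800056 ≈ -2.0000)
Y/3681 + T/(-4631) = -866748/57353/3681 - 17600113/8800056/(-4631) = -866748/57353*1/3681 - 17600113/8800056*(-1/4631) = -288916/70372131 + 17600113/40753059336 = -3511884477822991/955959876747921672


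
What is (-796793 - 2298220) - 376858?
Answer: -3471871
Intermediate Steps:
(-796793 - 2298220) - 376858 = -3095013 - 376858 = -3471871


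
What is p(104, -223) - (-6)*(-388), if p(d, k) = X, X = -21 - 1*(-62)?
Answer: -2287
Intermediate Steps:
X = 41 (X = -21 + 62 = 41)
p(d, k) = 41
p(104, -223) - (-6)*(-388) = 41 - (-6)*(-388) = 41 - 1*2328 = 41 - 2328 = -2287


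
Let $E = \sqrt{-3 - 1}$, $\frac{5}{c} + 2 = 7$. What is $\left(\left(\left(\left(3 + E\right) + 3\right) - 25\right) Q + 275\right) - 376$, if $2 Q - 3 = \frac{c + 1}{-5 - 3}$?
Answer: $- \frac{1017}{8} + \frac{11 i}{4} \approx -127.13 + 2.75 i$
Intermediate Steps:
$c = 1$ ($c = \frac{5}{-2 + 7} = \frac{5}{5} = 5 \cdot \frac{1}{5} = 1$)
$E = 2 i$ ($E = \sqrt{-4} = 2 i \approx 2.0 i$)
$Q = \frac{11}{8}$ ($Q = \frac{3}{2} + \frac{\left(1 + 1\right) \frac{1}{-5 - 3}}{2} = \frac{3}{2} + \frac{2 \frac{1}{-8}}{2} = \frac{3}{2} + \frac{2 \left(- \frac{1}{8}\right)}{2} = \frac{3}{2} + \frac{1}{2} \left(- \frac{1}{4}\right) = \frac{3}{2} - \frac{1}{8} = \frac{11}{8} \approx 1.375$)
$\left(\left(\left(\left(3 + E\right) + 3\right) - 25\right) Q + 275\right) - 376 = \left(\left(\left(\left(3 + 2 i\right) + 3\right) - 25\right) \frac{11}{8} + 275\right) - 376 = \left(\left(\left(6 + 2 i\right) - 25\right) \frac{11}{8} + 275\right) - 376 = \left(\left(-19 + 2 i\right) \frac{11}{8} + 275\right) - 376 = \left(\left(- \frac{209}{8} + \frac{11 i}{4}\right) + 275\right) - 376 = \left(\frac{1991}{8} + \frac{11 i}{4}\right) - 376 = - \frac{1017}{8} + \frac{11 i}{4}$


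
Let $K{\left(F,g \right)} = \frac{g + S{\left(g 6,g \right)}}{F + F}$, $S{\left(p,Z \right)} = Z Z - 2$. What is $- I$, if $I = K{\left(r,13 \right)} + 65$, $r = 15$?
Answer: $-71$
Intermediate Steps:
$S{\left(p,Z \right)} = -2 + Z^{2}$ ($S{\left(p,Z \right)} = Z^{2} - 2 = -2 + Z^{2}$)
$K{\left(F,g \right)} = \frac{-2 + g + g^{2}}{2 F}$ ($K{\left(F,g \right)} = \frac{g + \left(-2 + g^{2}\right)}{F + F} = \frac{-2 + g + g^{2}}{2 F}$)
$I = 71$ ($I = \frac{-2 + 13 + 13^{2}}{2 \cdot 15} + 65 = \frac{1}{2} \cdot \frac{1}{15} \left(-2 + 13 + 169\right) + 65 = \frac{1}{2} \cdot \frac{1}{15} \cdot 180 + 65 = 6 + 65 = 71$)
$- I = \left(-1\right) 71 = -71$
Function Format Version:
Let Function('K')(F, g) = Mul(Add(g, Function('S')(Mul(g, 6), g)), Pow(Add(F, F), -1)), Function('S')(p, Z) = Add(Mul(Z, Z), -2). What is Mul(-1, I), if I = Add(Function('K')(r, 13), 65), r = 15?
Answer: -71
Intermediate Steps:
Function('S')(p, Z) = Add(-2, Pow(Z, 2)) (Function('S')(p, Z) = Add(Pow(Z, 2), -2) = Add(-2, Pow(Z, 2)))
Function('K')(F, g) = Mul(Rational(1, 2), Pow(F, -1), Add(-2, g, Pow(g, 2))) (Function('K')(F, g) = Mul(Add(g, Add(-2, Pow(g, 2))), Pow(Add(F, F), -1)) = Mul(Add(-2, g, Pow(g, 2)), Pow(Mul(2, F), -1)) = Mul(Add(-2, g, Pow(g, 2)), Mul(Rational(1, 2), Pow(F, -1))) = Mul(Rational(1, 2), Pow(F, -1), Add(-2, g, Pow(g, 2))))
I = 71 (I = Add(Mul(Rational(1, 2), Pow(15, -1), Add(-2, 13, Pow(13, 2))), 65) = Add(Mul(Rational(1, 2), Rational(1, 15), Add(-2, 13, 169)), 65) = Add(Mul(Rational(1, 2), Rational(1, 15), 180), 65) = Add(6, 65) = 71)
Mul(-1, I) = Mul(-1, 71) = -71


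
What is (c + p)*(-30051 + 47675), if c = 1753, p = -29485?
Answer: -488748768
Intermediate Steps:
(c + p)*(-30051 + 47675) = (1753 - 29485)*(-30051 + 47675) = -27732*17624 = -488748768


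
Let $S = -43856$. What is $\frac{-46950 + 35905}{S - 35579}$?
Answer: $\frac{2209}{15887} \approx 0.13904$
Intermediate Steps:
$\frac{-46950 + 35905}{S - 35579} = \frac{-46950 + 35905}{-43856 - 35579} = - \frac{11045}{-79435} = \left(-11045\right) \left(- \frac{1}{79435}\right) = \frac{2209}{15887}$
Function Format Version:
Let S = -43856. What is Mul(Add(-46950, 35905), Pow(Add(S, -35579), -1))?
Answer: Rational(2209, 15887) ≈ 0.13904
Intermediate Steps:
Mul(Add(-46950, 35905), Pow(Add(S, -35579), -1)) = Mul(Add(-46950, 35905), Pow(Add(-43856, -35579), -1)) = Mul(-11045, Pow(-79435, -1)) = Mul(-11045, Rational(-1, 79435)) = Rational(2209, 15887)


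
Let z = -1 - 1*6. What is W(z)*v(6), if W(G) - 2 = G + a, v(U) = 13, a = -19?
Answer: -312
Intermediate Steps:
z = -7 (z = -1 - 6 = -7)
W(G) = -17 + G (W(G) = 2 + (G - 19) = 2 + (-19 + G) = -17 + G)
W(z)*v(6) = (-17 - 7)*13 = -24*13 = -312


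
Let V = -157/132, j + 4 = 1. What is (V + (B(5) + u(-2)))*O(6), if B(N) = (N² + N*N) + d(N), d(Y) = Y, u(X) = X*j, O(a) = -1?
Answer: -7895/132 ≈ -59.811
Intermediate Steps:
j = -3 (j = -4 + 1 = -3)
V = -157/132 (V = -157*1/132 = -157/132 ≈ -1.1894)
u(X) = -3*X (u(X) = X*(-3) = -3*X)
B(N) = N + 2*N² (B(N) = (N² + N*N) + N = (N² + N²) + N = 2*N² + N = N + 2*N²)
(V + (B(5) + u(-2)))*O(6) = (-157/132 + (5*(1 + 2*5) - 3*(-2)))*(-1) = (-157/132 + (5*(1 + 10) + 6))*(-1) = (-157/132 + (5*11 + 6))*(-1) = (-157/132 + (55 + 6))*(-1) = (-157/132 + 61)*(-1) = (7895/132)*(-1) = -7895/132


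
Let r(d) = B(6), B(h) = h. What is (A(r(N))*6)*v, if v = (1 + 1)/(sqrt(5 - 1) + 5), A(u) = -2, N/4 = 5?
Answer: -24/7 ≈ -3.4286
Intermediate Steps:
N = 20 (N = 4*5 = 20)
r(d) = 6
v = 2/7 (v = 2/(sqrt(4) + 5) = 2/(2 + 5) = 2/7 ≈ 0.28571)
(A(r(N))*6)*v = -2*6*(2/7) = -12*2/7 = -24/7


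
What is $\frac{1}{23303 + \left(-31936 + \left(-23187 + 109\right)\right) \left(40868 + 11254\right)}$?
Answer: $- \frac{1}{2867416405} \approx -3.4875 \cdot 10^{-10}$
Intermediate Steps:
$\frac{1}{23303 + \left(-31936 + \left(-23187 + 109\right)\right) \left(40868 + 11254\right)} = \frac{1}{23303 + \left(-31936 - 23078\right) 52122} = \frac{1}{23303 - 2867439708} = \frac{1}{-2867416405} = - \frac{1}{2867416405}$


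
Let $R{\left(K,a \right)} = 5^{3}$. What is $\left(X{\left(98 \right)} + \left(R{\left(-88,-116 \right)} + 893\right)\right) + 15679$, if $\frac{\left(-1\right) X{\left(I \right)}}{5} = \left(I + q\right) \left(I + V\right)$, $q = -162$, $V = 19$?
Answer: $54137$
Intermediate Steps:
$R{\left(K,a \right)} = 125$
$X{\left(I \right)} = - 5 \left(-162 + I\right) \left(19 + I\right)$ ($X{\left(I \right)} = - 5 \left(I - 162\right) \left(I + 19\right) = - 5 \left(-162 + I\right) \left(19 + I\right)$)
$\left(X{\left(98 \right)} + \left(R{\left(-88,-116 \right)} + 893\right)\right) + 15679 = \left(\left(15390 - 5 \cdot 98^{2} + 715 \cdot 98\right) + \left(125 + 893\right)\right) + 15679 = \left(\left(15390 - 48020 + 70070\right) + 1018\right) + 15679 = \left(37440 + 1018\right) + 15679 = 38458 + 15679 = 54137$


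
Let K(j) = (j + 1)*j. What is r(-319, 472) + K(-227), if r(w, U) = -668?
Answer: 50634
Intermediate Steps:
K(j) = j*(1 + j) (K(j) = (1 + j)*j = j*(1 + j))
r(-319, 472) + K(-227) = -668 - 227*(1 - 227) = -668 - 227*(-226) = -668 + 51302 = 50634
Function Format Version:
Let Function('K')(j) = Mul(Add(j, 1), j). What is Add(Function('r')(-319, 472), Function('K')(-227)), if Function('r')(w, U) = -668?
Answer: 50634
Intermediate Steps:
Function('K')(j) = Mul(j, Add(1, j)) (Function('K')(j) = Mul(Add(1, j), j) = Mul(j, Add(1, j)))
Add(Function('r')(-319, 472), Function('K')(-227)) = Add(-668, Mul(-227, Add(1, -227))) = Add(-668, Mul(-227, -226)) = Add(-668, 51302) = 50634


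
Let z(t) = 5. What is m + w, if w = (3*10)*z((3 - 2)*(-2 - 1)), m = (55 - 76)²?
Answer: 591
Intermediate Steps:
m = 441 (m = (-21)² = 441)
w = 150 (w = (3*10)*5 = 30*5 = 150)
m + w = 441 + 150 = 591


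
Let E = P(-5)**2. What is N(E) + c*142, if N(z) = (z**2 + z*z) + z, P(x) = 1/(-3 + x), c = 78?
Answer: 22683681/2048 ≈ 11076.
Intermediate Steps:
E = 1/64 (E = (1/(-3 - 5))**2 = (1/(-8))**2 = (-1/8)**2 = 1/64 ≈ 0.015625)
N(z) = z + 2*z**2 (N(z) = (z**2 + z**2) + z = 2*z**2 + z = z + 2*z**2)
N(E) + c*142 = (1 + 2*(1/64))/64 + 78*142 = (1 + 1/32)/64 + 11076 = (1/64)*(33/32) + 11076 = 33/2048 + 11076 = 22683681/2048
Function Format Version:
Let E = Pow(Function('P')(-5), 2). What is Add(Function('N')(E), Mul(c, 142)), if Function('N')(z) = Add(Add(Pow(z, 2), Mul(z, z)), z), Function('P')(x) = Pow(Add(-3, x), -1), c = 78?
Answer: Rational(22683681, 2048) ≈ 11076.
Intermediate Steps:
E = Rational(1, 64) (E = Pow(Pow(Add(-3, -5), -1), 2) = Pow(Pow(-8, -1), 2) = Pow(Rational(-1, 8), 2) = Rational(1, 64) ≈ 0.015625)
Function('N')(z) = Add(z, Mul(2, Pow(z, 2))) (Function('N')(z) = Add(Add(Pow(z, 2), Pow(z, 2)), z) = Add(Mul(2, Pow(z, 2)), z) = Add(z, Mul(2, Pow(z, 2))))
Add(Function('N')(E), Mul(c, 142)) = Add(Mul(Rational(1, 64), Add(1, Mul(2, Rational(1, 64)))), Mul(78, 142)) = Add(Mul(Rational(1, 64), Add(1, Rational(1, 32))), 11076) = Add(Mul(Rational(1, 64), Rational(33, 32)), 11076) = Add(Rational(33, 2048), 11076) = Rational(22683681, 2048)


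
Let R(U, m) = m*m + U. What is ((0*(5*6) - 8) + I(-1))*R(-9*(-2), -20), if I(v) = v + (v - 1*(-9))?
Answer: -418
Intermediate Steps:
R(U, m) = U + m² (R(U, m) = m² + U = U + m²)
I(v) = 9 + 2*v (I(v) = v + (v + 9) = v + (9 + v) = 9 + 2*v)
((0*(5*6) - 8) + I(-1))*R(-9*(-2), -20) = ((0*(5*6) - 8) + (9 + 2*(-1)))*(-9*(-2) + (-20)²) = ((0*30 - 8) + (9 - 2))*(18 + 400) = ((0 - 8) + 7)*418 = (-8 + 7)*418 = -1*418 = -418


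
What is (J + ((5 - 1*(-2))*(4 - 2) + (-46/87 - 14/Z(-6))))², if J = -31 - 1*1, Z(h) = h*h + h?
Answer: 68277169/189225 ≈ 360.83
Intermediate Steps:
Z(h) = h + h² (Z(h) = h² + h = h + h²)
J = -32 (J = -31 - 1 = -32)
(J + ((5 - 1*(-2))*(4 - 2) + (-46/87 - 14/Z(-6))))² = (-32 + ((5 - 1*(-2))*(4 - 2) + (-46/87 - 14*(-1/(6*(1 - 6))))))² = (-32 + ((5 + 2)*2 + (-46*1/87 - 14/((-6*(-5))))))² = (-32 + (7*2 + (-46/87 - 14/30)))² = (-32 + (14 + (-46/87 - 14*1/30)))² = (-32 + (14 + (-46/87 - 7/15)))² = (-32 + (14 - 433/435))² = (-32 + 5657/435)² = (-8263/435)² = 68277169/189225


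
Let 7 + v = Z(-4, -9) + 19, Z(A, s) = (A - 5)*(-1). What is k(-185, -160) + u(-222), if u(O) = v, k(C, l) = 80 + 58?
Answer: 159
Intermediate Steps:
k(C, l) = 138
Z(A, s) = 5 - A (Z(A, s) = (-5 + A)*(-1) = 5 - A)
v = 21 (v = -7 + ((5 - 1*(-4)) + 19) = -7 + ((5 + 4) + 19) = -7 + (9 + 19) = -7 + 28 = 21)
u(O) = 21
k(-185, -160) + u(-222) = 138 + 21 = 159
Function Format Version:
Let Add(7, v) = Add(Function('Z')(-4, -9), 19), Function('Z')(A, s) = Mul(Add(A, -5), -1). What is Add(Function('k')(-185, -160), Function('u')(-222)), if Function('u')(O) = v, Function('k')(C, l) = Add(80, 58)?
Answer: 159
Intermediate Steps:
Function('k')(C, l) = 138
Function('Z')(A, s) = Add(5, Mul(-1, A)) (Function('Z')(A, s) = Mul(Add(-5, A), -1) = Add(5, Mul(-1, A)))
v = 21 (v = Add(-7, Add(Add(5, Mul(-1, -4)), 19)) = Add(-7, Add(Add(5, 4), 19)) = Add(-7, Add(9, 19)) = Add(-7, 28) = 21)
Function('u')(O) = 21
Add(Function('k')(-185, -160), Function('u')(-222)) = Add(138, 21) = 159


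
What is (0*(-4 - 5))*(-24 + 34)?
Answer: 0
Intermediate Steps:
(0*(-4 - 5))*(-24 + 34) = (0*(-9))*10 = 0*10 = 0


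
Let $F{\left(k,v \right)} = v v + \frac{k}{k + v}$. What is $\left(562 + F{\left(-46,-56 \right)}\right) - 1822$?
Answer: $\frac{95699}{51} \approx 1876.5$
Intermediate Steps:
$F{\left(k,v \right)} = v^{2} + \frac{k}{k + v}$
$\left(562 + F{\left(-46,-56 \right)}\right) - 1822 = \left(562 + \frac{-46 + \left(-56\right)^{3} - 46 \left(-56\right)^{2}}{-46 - 56}\right) - 1822 = \left(562 + \frac{-46 - 175616 - 144256}{-102}\right) - 1822 = \left(562 - \frac{-46 - 175616 - 144256}{102}\right) - 1822 = \left(562 - - \frac{159959}{51}\right) - 1822 = \left(562 + \frac{159959}{51}\right) - 1822 = \frac{188621}{51} - 1822 = \frac{95699}{51}$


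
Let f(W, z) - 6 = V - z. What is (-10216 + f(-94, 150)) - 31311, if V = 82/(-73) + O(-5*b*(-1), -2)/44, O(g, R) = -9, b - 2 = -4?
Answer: -133851517/3212 ≈ -41672.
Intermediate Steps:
b = -2 (b = 2 - 4 = -2)
V = -4265/3212 (V = 82/(-73) - 9/44 = 82*(-1/73) - 9*1/44 = -82/73 - 9/44 = -4265/3212 ≈ -1.3278)
f(W, z) = 15007/3212 - z (f(W, z) = 6 + (-4265/3212 - z) = 15007/3212 - z)
(-10216 + f(-94, 150)) - 31311 = (-10216 + (15007/3212 - 1*150)) - 31311 = (-10216 + (15007/3212 - 150)) - 31311 = (-10216 - 466793/3212) - 31311 = -33280585/3212 - 31311 = -133851517/3212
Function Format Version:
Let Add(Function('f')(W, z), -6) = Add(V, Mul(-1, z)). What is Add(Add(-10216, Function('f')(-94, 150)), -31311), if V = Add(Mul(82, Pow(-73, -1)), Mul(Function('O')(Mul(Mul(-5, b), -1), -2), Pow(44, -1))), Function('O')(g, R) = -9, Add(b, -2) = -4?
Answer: Rational(-133851517, 3212) ≈ -41672.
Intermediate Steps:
b = -2 (b = Add(2, -4) = -2)
V = Rational(-4265, 3212) (V = Add(Mul(82, Pow(-73, -1)), Mul(-9, Pow(44, -1))) = Add(Mul(82, Rational(-1, 73)), Mul(-9, Rational(1, 44))) = Add(Rational(-82, 73), Rational(-9, 44)) = Rational(-4265, 3212) ≈ -1.3278)
Function('f')(W, z) = Add(Rational(15007, 3212), Mul(-1, z)) (Function('f')(W, z) = Add(6, Add(Rational(-4265, 3212), Mul(-1, z))) = Add(Rational(15007, 3212), Mul(-1, z)))
Add(Add(-10216, Function('f')(-94, 150)), -31311) = Add(Add(-10216, Add(Rational(15007, 3212), Mul(-1, 150))), -31311) = Add(Add(-10216, Add(Rational(15007, 3212), -150)), -31311) = Add(Add(-10216, Rational(-466793, 3212)), -31311) = Add(Rational(-33280585, 3212), -31311) = Rational(-133851517, 3212)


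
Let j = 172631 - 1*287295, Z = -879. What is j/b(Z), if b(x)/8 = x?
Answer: 14333/879 ≈ 16.306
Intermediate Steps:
j = -114664 (j = 172631 - 287295 = -114664)
b(x) = 8*x
j/b(Z) = -114664/(8*(-879)) = -114664/(-7032) = -114664*(-1/7032) = 14333/879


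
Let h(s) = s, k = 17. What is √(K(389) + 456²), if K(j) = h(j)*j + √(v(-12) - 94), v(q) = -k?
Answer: √(359257 + I*√111) ≈ 599.38 + 0.009*I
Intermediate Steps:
v(q) = -17 (v(q) = -1*17 = -17)
K(j) = j² + I*√111 (K(j) = j*j + √(-17 - 94) = j² + √(-111) = j² + I*√111)
√(K(389) + 456²) = √((389² + I*√111) + 456²) = √((151321 + I*√111) + 207936) = √(359257 + I*√111)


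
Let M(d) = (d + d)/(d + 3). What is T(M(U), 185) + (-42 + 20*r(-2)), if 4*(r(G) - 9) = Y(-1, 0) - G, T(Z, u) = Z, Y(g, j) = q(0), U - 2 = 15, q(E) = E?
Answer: 1497/10 ≈ 149.70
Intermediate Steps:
U = 17 (U = 2 + 15 = 17)
Y(g, j) = 0
M(d) = 2*d/(3 + d) (M(d) = (2*d)/(3 + d) = 2*d/(3 + d))
r(G) = 9 - G/4 (r(G) = 9 + (0 - G)/4 = 9 + (-G)/4 = 9 - G/4)
T(M(U), 185) + (-42 + 20*r(-2)) = 2*17/(3 + 17) + (-42 + 20*(9 - 1/4*(-2))) = 2*17/20 + (-42 + 20*(9 + 1/2)) = 2*17*(1/20) + (-42 + 20*(19/2)) = 17/10 + (-42 + 190) = 17/10 + 148 = 1497/10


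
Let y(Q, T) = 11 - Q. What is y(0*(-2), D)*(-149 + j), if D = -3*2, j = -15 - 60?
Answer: -2464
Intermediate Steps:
j = -75
D = -6
y(0*(-2), D)*(-149 + j) = (11 - 0*(-2))*(-149 - 75) = (11 - 1*0)*(-224) = (11 + 0)*(-224) = 11*(-224) = -2464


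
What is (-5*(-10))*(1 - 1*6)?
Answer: -250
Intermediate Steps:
(-5*(-10))*(1 - 1*6) = 50*(1 - 6) = 50*(-5) = -250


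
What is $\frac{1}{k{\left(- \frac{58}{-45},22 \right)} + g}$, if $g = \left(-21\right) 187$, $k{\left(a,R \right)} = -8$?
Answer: $- \frac{1}{3935} \approx -0.00025413$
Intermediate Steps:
$g = -3927$
$\frac{1}{k{\left(- \frac{58}{-45},22 \right)} + g} = \frac{1}{-8 - 3927} = \frac{1}{-3935} = - \frac{1}{3935}$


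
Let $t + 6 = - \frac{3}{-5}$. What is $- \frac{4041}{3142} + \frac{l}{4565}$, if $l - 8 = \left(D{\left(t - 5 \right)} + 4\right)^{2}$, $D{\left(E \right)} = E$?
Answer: $- \frac{457333317}{358580750} \approx -1.2754$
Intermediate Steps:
$t = - \frac{27}{5}$ ($t = -6 - \frac{3}{-5} = -6 - - \frac{3}{5} = -6 + \frac{3}{5} = - \frac{27}{5} \approx -5.4$)
$l = \frac{1224}{25}$ ($l = 8 + \left(\left(- \frac{27}{5} - 5\right) + 4\right)^{2} = 8 + \left(- \frac{52}{5} + 4\right)^{2} = 8 + \left(- \frac{32}{5}\right)^{2} = 8 + \frac{1024}{25} = \frac{1224}{25} \approx 48.96$)
$- \frac{4041}{3142} + \frac{l}{4565} = - \frac{4041}{3142} + \frac{1224}{25 \cdot 4565} = \left(-4041\right) \frac{1}{3142} + \frac{1224}{25} \cdot \frac{1}{4565} = - \frac{4041}{3142} + \frac{1224}{114125} = - \frac{457333317}{358580750}$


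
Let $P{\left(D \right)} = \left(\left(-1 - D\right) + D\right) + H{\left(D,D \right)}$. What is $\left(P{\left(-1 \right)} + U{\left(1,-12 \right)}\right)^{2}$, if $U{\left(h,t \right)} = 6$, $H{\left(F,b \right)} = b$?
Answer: $16$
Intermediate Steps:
$P{\left(D \right)} = -1 + D$ ($P{\left(D \right)} = \left(\left(-1 - D\right) + D\right) + D = -1 + D$)
$\left(P{\left(-1 \right)} + U{\left(1,-12 \right)}\right)^{2} = \left(\left(-1 - 1\right) + 6\right)^{2} = \left(-2 + 6\right)^{2} = 4^{2} = 16$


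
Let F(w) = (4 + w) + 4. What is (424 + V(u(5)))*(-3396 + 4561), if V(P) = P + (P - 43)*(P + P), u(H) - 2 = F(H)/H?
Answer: 438739/5 ≈ 87748.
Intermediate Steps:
F(w) = 8 + w
u(H) = 2 + (8 + H)/H
V(P) = P + 2*P*(-43 + P) (V(P) = P + (-43 + P)*(2*P) = P + 2*P*(-43 + P))
(424 + V(u(5)))*(-3396 + 4561) = (424 + (3 + 8/5)*(-85 + 2*(3 + 8/5)))*(-3396 + 4561) = (424 + (3 + 8*(⅕))*(-85 + 2*(3 + 8*(⅕))))*1165 = (424 + (3 + 8/5)*(-85 + 2*(3 + 8/5)))*1165 = (424 + 23*(-85 + 2*(23/5))/5)*1165 = (424 + 23*(-85 + 46/5)/5)*1165 = (424 + (23/5)*(-379/5))*1165 = (424 - 8717/25)*1165 = (1883/25)*1165 = 438739/5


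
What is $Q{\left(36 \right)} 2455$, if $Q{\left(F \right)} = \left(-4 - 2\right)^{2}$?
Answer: $88380$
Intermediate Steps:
$Q{\left(F \right)} = 36$ ($Q{\left(F \right)} = \left(-6\right)^{2} = 36$)
$Q{\left(36 \right)} 2455 = 36 \cdot 2455 = 88380$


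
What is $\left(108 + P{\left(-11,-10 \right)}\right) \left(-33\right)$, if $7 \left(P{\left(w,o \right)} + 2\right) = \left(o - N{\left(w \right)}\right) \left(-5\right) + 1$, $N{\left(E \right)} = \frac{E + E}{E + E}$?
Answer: $-3762$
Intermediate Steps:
$N{\left(E \right)} = 1$ ($N{\left(E \right)} = \frac{2 E}{2 E} = 2 E \frac{1}{2 E} = 1$)
$P{\left(w,o \right)} = - \frac{8}{7} - \frac{5 o}{7}$ ($P{\left(w,o \right)} = -2 + \frac{\left(o - 1\right) \left(-5\right) + 1}{7} = -2 + \frac{\left(-1 + o\right) \left(-5\right) + 1}{7} = -2 + \frac{\left(5 - 5 o\right) + 1}{7} = -2 + \frac{6 - 5 o}{7} = -2 - \left(- \frac{6}{7} + \frac{5 o}{7}\right) = - \frac{8}{7} - \frac{5 o}{7}$)
$\left(108 + P{\left(-11,-10 \right)}\right) \left(-33\right) = \left(108 - -6\right) \left(-33\right) = \left(108 + \left(- \frac{8}{7} + \frac{50}{7}\right)\right) \left(-33\right) = \left(108 + 6\right) \left(-33\right) = 114 \left(-33\right) = -3762$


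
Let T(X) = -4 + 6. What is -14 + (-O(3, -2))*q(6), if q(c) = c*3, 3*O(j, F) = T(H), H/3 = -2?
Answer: -26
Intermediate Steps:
H = -6 (H = 3*(-2) = -6)
T(X) = 2
O(j, F) = 2/3 (O(j, F) = (1/3)*2 = 2/3)
q(c) = 3*c
-14 + (-O(3, -2))*q(6) = -14 + (-1*2/3)*(3*6) = -14 - 2/3*18 = -14 - 12 = -26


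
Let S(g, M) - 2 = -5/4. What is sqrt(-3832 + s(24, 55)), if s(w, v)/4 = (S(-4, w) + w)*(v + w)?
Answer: sqrt(3989) ≈ 63.159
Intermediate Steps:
S(g, M) = 3/4 (S(g, M) = 2 - 5/4 = 3/4)
s(w, v) = 4*(3/4 + w)*(v + w) (s(w, v) = 4*((3/4 + w)*(v + w)) = 4*(3/4 + w)*(v + w))
sqrt(-3832 + s(24, 55)) = sqrt(-3832 + (3*55 + 3*24 + 4*24**2 + 4*55*24)) = sqrt(-3832 + (165 + 72 + 4*576 + 5280)) = sqrt(-3832 + (165 + 72 + 2304 + 5280)) = sqrt(-3832 + 7821) = sqrt(3989)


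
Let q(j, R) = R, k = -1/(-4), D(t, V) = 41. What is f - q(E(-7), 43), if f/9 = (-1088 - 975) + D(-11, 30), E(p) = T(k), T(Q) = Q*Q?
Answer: -18241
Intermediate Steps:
k = 1/4 (k = -1*(-1/4) = 1/4 ≈ 0.25000)
T(Q) = Q**2
E(p) = 1/16 (E(p) = (1/4)**2 = 1/16)
f = -18198 (f = 9*((-1088 - 975) + 41) = 9*(-2063 + 41) = 9*(-2022) = -18198)
f - q(E(-7), 43) = -18198 - 1*43 = -18198 - 43 = -18241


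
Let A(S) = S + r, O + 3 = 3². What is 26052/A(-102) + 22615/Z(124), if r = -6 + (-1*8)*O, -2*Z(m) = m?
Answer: -32969/62 ≈ -531.76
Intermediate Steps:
Z(m) = -m/2
O = 6 (O = -3 + 3² = -3 + 9 = 6)
r = -54 (r = -6 - 1*8*6 = -6 - 8*6 = -6 - 48 = -54)
A(S) = -54 + S (A(S) = S - 54 = -54 + S)
26052/A(-102) + 22615/Z(124) = 26052/(-54 - 102) + 22615/((-½*124)) = 26052/(-156) + 22615/(-62) = 26052*(-1/156) + 22615*(-1/62) = -167 - 22615/62 = -32969/62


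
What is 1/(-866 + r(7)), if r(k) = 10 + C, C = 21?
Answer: -1/835 ≈ -0.0011976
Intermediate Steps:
r(k) = 31 (r(k) = 10 + 21 = 31)
1/(-866 + r(7)) = 1/(-866 + 31) = 1/(-835) = -1/835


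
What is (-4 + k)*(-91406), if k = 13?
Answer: -822654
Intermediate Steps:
(-4 + k)*(-91406) = (-4 + 13)*(-91406) = 9*(-91406) = -822654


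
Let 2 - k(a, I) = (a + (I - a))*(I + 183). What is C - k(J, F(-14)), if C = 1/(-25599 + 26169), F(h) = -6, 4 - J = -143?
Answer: -606479/570 ≈ -1064.0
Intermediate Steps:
J = 147 (J = 4 - 1*(-143) = 4 + 143 = 147)
k(a, I) = 2 - I*(183 + I) (k(a, I) = 2 - (a + (I - a))*(I + 183) = 2 - I*(183 + I))
C = 1/570 ≈ 0.0017544
C - k(J, F(-14)) = 1/570 - (2 - 1*(-6)² - 183*(-6)) = 1/570 - (2 - 1*36 + 1098) = 1/570 - (2 - 36 + 1098) = 1/570 - 1*1064 = 1/570 - 1064 = -606479/570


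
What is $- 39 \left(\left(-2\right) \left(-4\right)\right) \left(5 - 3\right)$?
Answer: $-624$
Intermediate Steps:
$- 39 \left(\left(-2\right) \left(-4\right)\right) \left(5 - 3\right) = \left(-39\right) 8 \left(5 - 3\right) = \left(-312\right) 2 = -624$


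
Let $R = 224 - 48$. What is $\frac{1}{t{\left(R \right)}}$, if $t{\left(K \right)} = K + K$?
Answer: $\frac{1}{352} \approx 0.0028409$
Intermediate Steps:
$R = 176$
$t{\left(K \right)} = 2 K$
$\frac{1}{t{\left(R \right)}} = \frac{1}{2 \cdot 176} = \frac{1}{352}$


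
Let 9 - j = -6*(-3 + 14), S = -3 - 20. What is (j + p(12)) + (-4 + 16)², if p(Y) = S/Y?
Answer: 2605/12 ≈ 217.08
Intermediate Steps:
S = -23
j = 75 (j = 9 - (-6)*(-3 + 14) = 9 - (-6)*11 = 9 - 1*(-66) = 9 + 66 = 75)
p(Y) = -23/Y
(j + p(12)) + (-4 + 16)² = (75 - 23/12) + (-4 + 16)² = (75 - 23*1/12) + 12² = (75 - 23/12) + 144 = 877/12 + 144 = 2605/12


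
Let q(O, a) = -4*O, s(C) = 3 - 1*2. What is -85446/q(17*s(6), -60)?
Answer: 42723/34 ≈ 1256.6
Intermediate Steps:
s(C) = 1 (s(C) = 3 - 2 = 1)
-85446/q(17*s(6), -60) = -85446/((-68)) = -85446/((-4*17)) = -85446/(-68) = -85446*(-1/68) = 42723/34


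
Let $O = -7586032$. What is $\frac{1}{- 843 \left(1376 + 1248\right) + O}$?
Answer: $- \frac{1}{9798064} \approx -1.0206 \cdot 10^{-7}$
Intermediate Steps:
$\frac{1}{- 843 \left(1376 + 1248\right) + O} = \frac{1}{- 843 \left(1376 + 1248\right) - 7586032} = \frac{1}{\left(-843\right) 2624 - 7586032} = \frac{1}{-2212032 - 7586032} = \frac{1}{-9798064} = - \frac{1}{9798064}$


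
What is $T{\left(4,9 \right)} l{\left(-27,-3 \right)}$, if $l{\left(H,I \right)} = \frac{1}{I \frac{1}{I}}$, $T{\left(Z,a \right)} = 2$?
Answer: $2$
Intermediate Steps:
$l{\left(H,I \right)} = 1$ ($l{\left(H,I \right)} = 1^{-1} = 1$)
$T{\left(4,9 \right)} l{\left(-27,-3 \right)} = 2 \cdot 1 = 2$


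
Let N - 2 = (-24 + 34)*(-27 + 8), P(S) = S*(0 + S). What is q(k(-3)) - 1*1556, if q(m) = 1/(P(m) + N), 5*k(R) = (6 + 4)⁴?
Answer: -6223707471/3999812 ≈ -1556.0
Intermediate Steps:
P(S) = S² (P(S) = S*S = S²)
N = -188 (N = 2 + (-24 + 34)*(-27 + 8) = 2 + 10*(-19) = 2 - 190 = -188)
k(R) = 2000 (k(R) = (6 + 4)⁴/5 = (⅕)*10⁴ = (⅕)*10000 = 2000)
q(m) = 1/(-188 + m²) (q(m) = 1/(m² - 188) = 1/(-188 + m²))
q(k(-3)) - 1*1556 = 1/(-188 + 2000²) - 1*1556 = 1/(-188 + 4000000) - 1556 = 1/3999812 - 1556 = -6223707471/3999812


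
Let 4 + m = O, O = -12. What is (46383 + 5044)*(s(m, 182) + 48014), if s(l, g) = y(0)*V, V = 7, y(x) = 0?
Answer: 2469215978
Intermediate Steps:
m = -16 (m = -4 - 12 = -16)
s(l, g) = 0 (s(l, g) = 0*7 = 0)
(46383 + 5044)*(s(m, 182) + 48014) = (46383 + 5044)*(0 + 48014) = 51427*48014 = 2469215978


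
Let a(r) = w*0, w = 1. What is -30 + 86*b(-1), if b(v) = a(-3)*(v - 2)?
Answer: -30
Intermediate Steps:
a(r) = 0 (a(r) = 1*0 = 0)
b(v) = 0 (b(v) = 0*(v - 2) = 0*(-2 + v) = 0)
-30 + 86*b(-1) = -30 + 86*0 = -30 + 0 = -30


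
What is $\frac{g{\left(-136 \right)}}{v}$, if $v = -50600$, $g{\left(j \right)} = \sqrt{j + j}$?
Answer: $- \frac{i \sqrt{17}}{12650} \approx - 0.00032594 i$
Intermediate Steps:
$g{\left(j \right)} = \sqrt{2} \sqrt{j}$ ($g{\left(j \right)} = \sqrt{2 j} = \sqrt{2} \sqrt{j}$)
$\frac{g{\left(-136 \right)}}{v} = \frac{\sqrt{2} \sqrt{-136}}{-50600} = \sqrt{2} \cdot 2 i \sqrt{34} \left(- \frac{1}{50600}\right) = 4 i \sqrt{17} \left(- \frac{1}{50600}\right) = - \frac{i \sqrt{17}}{12650}$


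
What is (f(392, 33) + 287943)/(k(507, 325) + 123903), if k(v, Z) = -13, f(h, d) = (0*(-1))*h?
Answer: 287943/123890 ≈ 2.3242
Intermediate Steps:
f(h, d) = 0 (f(h, d) = 0*h = 0)
(f(392, 33) + 287943)/(k(507, 325) + 123903) = (0 + 287943)/(-13 + 123903) = 287943/123890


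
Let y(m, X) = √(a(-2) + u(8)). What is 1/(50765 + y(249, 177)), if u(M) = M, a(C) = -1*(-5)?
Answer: 3905/198237324 - √13/2577085212 ≈ 1.9697e-5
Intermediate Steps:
a(C) = 5
y(m, X) = √13 (y(m, X) = √(5 + 8) = √13)
1/(50765 + y(249, 177)) = 1/(50765 + √13)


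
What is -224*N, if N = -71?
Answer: 15904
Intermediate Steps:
-224*N = -224*(-71) = 15904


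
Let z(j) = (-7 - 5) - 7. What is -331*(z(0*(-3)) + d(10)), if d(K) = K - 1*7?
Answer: 5296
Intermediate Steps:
z(j) = -19 (z(j) = -12 - 7 = -19)
d(K) = -7 + K (d(K) = K - 7 = -7 + K)
-331*(z(0*(-3)) + d(10)) = -331*(-19 + (-7 + 10)) = -331*(-19 + 3) = -331*(-16) = 5296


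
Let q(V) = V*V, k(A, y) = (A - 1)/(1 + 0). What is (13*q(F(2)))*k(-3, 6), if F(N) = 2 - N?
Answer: 0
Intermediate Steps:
k(A, y) = -1 + A (k(A, y) = (-1 + A)/1 = (-1 + A)*1 = -1 + A)
q(V) = V**2
(13*q(F(2)))*k(-3, 6) = (13*(2 - 1*2)**2)*(-1 - 3) = (13*(2 - 2)**2)*(-4) = (13*0**2)*(-4) = (13*0)*(-4) = 0*(-4) = 0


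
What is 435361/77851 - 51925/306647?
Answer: 129459731392/23872775597 ≈ 5.4229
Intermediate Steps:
435361/77851 - 51925/306647 = 129459731392/23872775597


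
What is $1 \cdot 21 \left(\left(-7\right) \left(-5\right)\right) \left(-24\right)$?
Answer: $-17640$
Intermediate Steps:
$1 \cdot 21 \left(\left(-7\right) \left(-5\right)\right) \left(-24\right) = 21 \cdot 35 \left(-24\right) = 735 \left(-24\right) = -17640$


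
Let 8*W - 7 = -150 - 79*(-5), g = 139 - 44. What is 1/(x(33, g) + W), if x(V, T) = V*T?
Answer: 2/6333 ≈ 0.00031581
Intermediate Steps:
g = 95
W = 63/2 (W = 7/8 + (-150 - 79*(-5))/8 = 7/8 + (-150 + 395)/8 = 7/8 + (1/8)*245 = 7/8 + 245/8 = 63/2 ≈ 31.500)
x(V, T) = T*V
1/(x(33, g) + W) = 1/(95*33 + 63/2) = 1/(3135 + 63/2) = 1/(6333/2) = 2/6333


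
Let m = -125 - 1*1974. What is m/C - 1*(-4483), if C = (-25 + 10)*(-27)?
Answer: 1813516/405 ≈ 4477.8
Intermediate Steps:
m = -2099 (m = -125 - 1974 = -2099)
C = 405 (C = -15*(-27) = 405)
m/C - 1*(-4483) = -2099/405 - 1*(-4483) = -2099*1/405 + 4483 = -2099/405 + 4483 = 1813516/405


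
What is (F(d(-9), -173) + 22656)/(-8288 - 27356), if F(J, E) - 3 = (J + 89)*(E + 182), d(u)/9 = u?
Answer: -22731/35644 ≈ -0.63772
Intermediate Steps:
d(u) = 9*u
F(J, E) = 3 + (89 + J)*(182 + E) (F(J, E) = 3 + (J + 89)*(E + 182) = 3 + (89 + J)*(182 + E))
(F(d(-9), -173) + 22656)/(-8288 - 27356) = ((16201 + 89*(-173) + 182*(9*(-9)) - 1557*(-9)) + 22656)/(-8288 - 27356) = ((16201 - 15397 + 182*(-81) - 173*(-81)) + 22656)/(-35644) = ((16201 - 15397 - 14742 + 14013) + 22656)*(-1/35644) = (75 + 22656)*(-1/35644) = 22731*(-1/35644) = -22731/35644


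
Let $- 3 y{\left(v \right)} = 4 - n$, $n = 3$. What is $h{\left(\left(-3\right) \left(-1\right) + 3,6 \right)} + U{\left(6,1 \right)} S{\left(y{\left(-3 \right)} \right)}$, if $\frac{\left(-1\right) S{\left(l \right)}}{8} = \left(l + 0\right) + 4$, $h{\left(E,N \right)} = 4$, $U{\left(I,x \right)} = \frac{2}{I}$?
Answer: $- \frac{52}{9} \approx -5.7778$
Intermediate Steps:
$y{\left(v \right)} = - \frac{1}{3}$ ($y{\left(v \right)} = - \frac{4 - 3}{3} = \left(- \frac{1}{3}\right) 1 = - \frac{1}{3}$)
$S{\left(l \right)} = -32 - 8 l$ ($S{\left(l \right)} = - 8 \left(\left(l + 0\right) + 4\right) = - 8 \left(l + 4\right) = - 8 \left(4 + l\right) = -32 - 8 l$)
$h{\left(\left(-3\right) \left(-1\right) + 3,6 \right)} + U{\left(6,1 \right)} S{\left(y{\left(-3 \right)} \right)} = 4 + \frac{2}{6} \left(-32 - - \frac{8}{3}\right) = 4 + 2 \cdot \frac{1}{6} \left(-32 + \frac{8}{3}\right) = 4 + \frac{1}{3} \left(- \frac{88}{3}\right) = 4 - \frac{88}{9} = - \frac{52}{9}$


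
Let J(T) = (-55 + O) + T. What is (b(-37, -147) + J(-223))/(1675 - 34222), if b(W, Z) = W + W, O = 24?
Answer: 328/32547 ≈ 0.010078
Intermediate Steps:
b(W, Z) = 2*W
J(T) = -31 + T (J(T) = (-55 + 24) + T = -31 + T)
(b(-37, -147) + J(-223))/(1675 - 34222) = (2*(-37) + (-31 - 223))/(1675 - 34222) = (-74 - 254)/(-32547) = -328*(-1/32547) = 328/32547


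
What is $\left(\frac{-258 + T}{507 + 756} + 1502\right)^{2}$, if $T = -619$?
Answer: $\frac{3595381030201}{1595169} \approx 2.2539 \cdot 10^{6}$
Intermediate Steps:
$\left(\frac{-258 + T}{507 + 756} + 1502\right)^{2} = \left(\frac{-258 - 619}{507 + 756} + 1502\right)^{2} = \left(- \frac{877}{1263} + 1502\right)^{2} = \left(\frac{1896149}{1263}\right)^{2} = \frac{3595381030201}{1595169}$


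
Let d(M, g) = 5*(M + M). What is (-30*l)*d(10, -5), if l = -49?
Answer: 147000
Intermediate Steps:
d(M, g) = 10*M (d(M, g) = 5*(2*M) = 10*M)
(-30*l)*d(10, -5) = (-30*(-49))*(10*10) = 1470*100 = 147000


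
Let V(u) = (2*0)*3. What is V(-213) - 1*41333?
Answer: -41333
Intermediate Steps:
V(u) = 0 (V(u) = 0*3 = 0)
V(-213) - 1*41333 = 0 - 1*41333 = 0 - 41333 = -41333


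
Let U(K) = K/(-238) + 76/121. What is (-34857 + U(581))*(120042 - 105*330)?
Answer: -6122997367272/2057 ≈ -2.9767e+9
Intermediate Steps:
U(K) = 76/121 - K/238 (U(K) = K*(-1/238) + 76*(1/121) = -K/238 + 76/121 = 76/121 - K/238)
(-34857 + U(581))*(120042 - 105*330) = (-34857 + (76/121 - 1/238*581))*(120042 - 105*330) = (-34857 + (76/121 - 83/34))*(120042 - 34650) = (-34857 - 7459/4114)*85392 = -143409157/4114*85392 = -6122997367272/2057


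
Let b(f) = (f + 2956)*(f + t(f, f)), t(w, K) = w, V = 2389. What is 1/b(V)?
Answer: 1/25538410 ≈ 3.9157e-8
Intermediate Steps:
b(f) = 2*f*(2956 + f) (b(f) = (f + 2956)*(f + f) = (2956 + f)*(2*f) = 2*f*(2956 + f))
1/b(V) = 1/(2*2389*(2956 + 2389)) = 1/(2*2389*5345) = 1/25538410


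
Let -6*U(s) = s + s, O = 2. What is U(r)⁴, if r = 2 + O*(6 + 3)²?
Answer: 723394816/81 ≈ 8.9308e+6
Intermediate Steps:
r = 164 (r = 2 + 2*(6 + 3)² = 2 + 2*9² = 2 + 2*81 = 2 + 162 = 164)
U(s) = -s/3 (U(s) = -(s + s)/6 = -s/3)
U(r)⁴ = (-⅓*164)⁴ = (-164/3)⁴ = 723394816/81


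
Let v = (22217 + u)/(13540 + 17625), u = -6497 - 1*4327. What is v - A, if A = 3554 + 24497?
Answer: -874198022/31165 ≈ -28051.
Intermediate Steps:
u = -10824 (u = -6497 - 4327 = -10824)
A = 28051
v = 11393/31165 (v = (22217 - 10824)/(13540 + 17625) = 11393/31165 ≈ 0.36557)
v - A = 11393/31165 - 1*28051 = 11393/31165 - 28051 = -874198022/31165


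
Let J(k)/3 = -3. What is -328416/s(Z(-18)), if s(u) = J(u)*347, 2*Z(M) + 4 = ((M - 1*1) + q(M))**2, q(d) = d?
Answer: 109472/1041 ≈ 105.16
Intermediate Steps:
J(k) = -9 (J(k) = 3*(-3) = -9)
Z(M) = -2 + (-1 + 2*M)**2/2 (Z(M) = -2 + ((M - 1*1) + M)**2/2 = -2 + ((M - 1) + M)**2/2 = -2 + ((-1 + M) + M)**2/2 = -2 + (-1 + 2*M)**2/2)
s(u) = -3123 (s(u) = -9*347 = -3123)
-328416/s(Z(-18)) = -328416/(-3123) = -328416*(-1/3123) = 109472/1041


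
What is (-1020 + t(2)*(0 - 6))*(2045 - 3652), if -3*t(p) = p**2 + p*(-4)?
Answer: 1651996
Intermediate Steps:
t(p) = -p**2/3 + 4*p/3 (t(p) = -(p**2 + p*(-4))/3 = -(p**2 - 4*p)/3 = -p**2/3 + 4*p/3)
(-1020 + t(2)*(0 - 6))*(2045 - 3652) = (-1020 + ((1/3)*2*(4 - 1*2))*(0 - 6))*(2045 - 3652) = (-1020 + ((1/3)*2*(4 - 2))*(-6))*(-1607) = (-1020 + ((1/3)*2*2)*(-6))*(-1607) = (-1020 + (4/3)*(-6))*(-1607) = (-1020 - 8)*(-1607) = -1028*(-1607) = 1651996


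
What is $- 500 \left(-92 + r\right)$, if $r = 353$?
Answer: $-130500$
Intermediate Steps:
$- 500 \left(-92 + r\right) = - 500 \left(-92 + 353\right) = \left(-500\right) 261 = -130500$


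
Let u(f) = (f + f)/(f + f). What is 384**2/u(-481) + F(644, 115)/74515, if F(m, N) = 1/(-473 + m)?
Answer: 1878893936641/12742065 ≈ 1.4746e+5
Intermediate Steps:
u(f) = 1 (u(f) = (2*f)/((2*f)) = (2*f)*(1/(2*f)) = 1)
384**2/u(-481) + F(644, 115)/74515 = 384**2/1 + 1/((-473 + 644)*74515) = 147456*1 + (1/74515)/171 = 147456 + (1/171)*(1/74515) = 147456 + 1/12742065 = 1878893936641/12742065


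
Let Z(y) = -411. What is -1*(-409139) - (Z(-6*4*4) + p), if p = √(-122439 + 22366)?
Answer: 409550 - I*√100073 ≈ 4.0955e+5 - 316.34*I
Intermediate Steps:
p = I*√100073 (p = √(-100073) = I*√100073 ≈ 316.34*I)
-1*(-409139) - (Z(-6*4*4) + p) = -1*(-409139) - (-411 + I*√100073) = 409139 + (411 - I*√100073) = 409550 - I*√100073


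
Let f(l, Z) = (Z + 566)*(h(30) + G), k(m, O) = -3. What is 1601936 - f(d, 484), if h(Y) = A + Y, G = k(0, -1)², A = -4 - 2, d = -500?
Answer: 1567286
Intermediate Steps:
A = -6
G = 9 (G = (-3)² = 9)
h(Y) = -6 + Y
f(l, Z) = 18678 + 33*Z (f(l, Z) = (Z + 566)*((-6 + 30) + 9) = (566 + Z)*(24 + 9) = (566 + Z)*33 = 18678 + 33*Z)
1601936 - f(d, 484) = 1601936 - (18678 + 33*484) = 1601936 - (18678 + 15972) = 1601936 - 1*34650 = 1601936 - 34650 = 1567286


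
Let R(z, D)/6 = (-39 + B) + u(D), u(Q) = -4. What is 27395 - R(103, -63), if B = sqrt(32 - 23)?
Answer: 27635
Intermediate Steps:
B = 3 (B = sqrt(9) = 3)
R(z, D) = -240 (R(z, D) = 6*((-39 + 3) - 4) = 6*(-36 - 4) = 6*(-40) = -240)
27395 - R(103, -63) = 27395 - 1*(-240) = 27395 + 240 = 27635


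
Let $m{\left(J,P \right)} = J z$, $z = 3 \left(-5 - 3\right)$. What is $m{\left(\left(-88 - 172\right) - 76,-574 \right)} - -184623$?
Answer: $192687$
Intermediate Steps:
$z = -24$ ($z = 3 \left(-8\right) = -24$)
$m{\left(J,P \right)} = - 24 J$ ($m{\left(J,P \right)} = J \left(-24\right) = - 24 J$)
$m{\left(\left(-88 - 172\right) - 76,-574 \right)} - -184623 = - 24 \left(\left(-88 - 172\right) - 76\right) - -184623 = - 24 \left(-260 - 76\right) + 184623 = \left(-24\right) \left(-336\right) + 184623 = 8064 + 184623 = 192687$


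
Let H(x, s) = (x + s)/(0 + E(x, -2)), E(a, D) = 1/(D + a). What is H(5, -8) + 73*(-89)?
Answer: -6506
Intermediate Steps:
H(x, s) = (-2 + x)*(s + x) (H(x, s) = (x + s)/(0 + 1/(-2 + x)) = (s + x)/(1/(-2 + x)) = (s + x)*(-2 + x) = (-2 + x)*(s + x))
H(5, -8) + 73*(-89) = (-2 + 5)*(-8 + 5) + 73*(-89) = 3*(-3) - 6497 = -9 - 6497 = -6506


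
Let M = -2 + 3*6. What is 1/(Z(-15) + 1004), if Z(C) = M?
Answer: 1/1020 ≈ 0.00098039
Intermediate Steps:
M = 16 (M = -2 + 18 = 16)
Z(C) = 16
1/(Z(-15) + 1004) = 1/(16 + 1004) = 1/1020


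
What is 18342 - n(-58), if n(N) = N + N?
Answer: 18458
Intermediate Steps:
n(N) = 2*N
18342 - n(-58) = 18342 - 2*(-58) = 18342 - 1*(-116) = 18342 + 116 = 18458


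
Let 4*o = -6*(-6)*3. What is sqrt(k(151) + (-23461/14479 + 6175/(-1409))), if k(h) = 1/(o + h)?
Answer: I*sqrt(79084740737328992438)/3631362158 ≈ 2.4489*I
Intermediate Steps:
o = 27 (o = (-6*(-6)*3)/4 = (36*3)/4 = (1/4)*108 = 27)
k(h) = 1/(27 + h)
sqrt(k(151) + (-23461/14479 + 6175/(-1409))) = sqrt(1/(27 + 151) + (-23461/14479 + 6175/(-1409))) = sqrt(1/178 + (-23461*1/14479 + 6175*(-1/1409))) = sqrt(1/178 + (-23461/14479 - 6175/1409)) = sqrt(1/178 - 122464374/20400911) = sqrt(-21778257661/3631362158) = I*sqrt(79084740737328992438)/3631362158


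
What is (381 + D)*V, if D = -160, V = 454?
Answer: 100334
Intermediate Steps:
(381 + D)*V = (381 - 160)*454 = 221*454 = 100334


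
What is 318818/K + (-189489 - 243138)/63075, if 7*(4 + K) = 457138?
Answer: -1899733684/961073775 ≈ -1.9767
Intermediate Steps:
K = 457110/7 (K = -4 + (⅐)*457138 = -4 + 457138/7 = 457110/7 ≈ 65301.)
318818/K + (-189489 - 243138)/63075 = 318818/(457110/7) + (-189489 - 243138)/63075 = 318818*(7/457110) - 432627*1/63075 = 1115863/228555 - 144209/21025 = -1899733684/961073775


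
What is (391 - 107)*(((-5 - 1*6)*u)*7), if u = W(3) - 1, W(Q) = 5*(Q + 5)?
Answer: -852852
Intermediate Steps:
W(Q) = 25 + 5*Q (W(Q) = 5*(5 + Q) = 25 + 5*Q)
u = 39 (u = (25 + 5*3) - 1 = (25 + 15) - 1 = 40 - 1 = 39)
(391 - 107)*(((-5 - 1*6)*u)*7) = (391 - 107)*(((-5 - 1*6)*39)*7) = 284*(((-5 - 6)*39)*7) = 284*(-11*39*7) = 284*(-429*7) = 284*(-3003) = -852852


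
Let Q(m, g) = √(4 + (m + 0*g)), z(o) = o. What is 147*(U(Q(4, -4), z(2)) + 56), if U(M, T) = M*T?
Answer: 8232 + 588*√2 ≈ 9063.6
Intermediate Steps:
Q(m, g) = √(4 + m) (Q(m, g) = √(4 + (m + 0)) = √(4 + m))
147*(U(Q(4, -4), z(2)) + 56) = 147*(√(4 + 4)*2 + 56) = 147*(√8*2 + 56) = 147*((2*√2)*2 + 56) = 147*(4*√2 + 56) = 147*(56 + 4*√2) = 8232 + 588*√2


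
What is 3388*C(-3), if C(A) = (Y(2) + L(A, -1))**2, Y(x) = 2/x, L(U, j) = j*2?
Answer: 3388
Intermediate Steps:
L(U, j) = 2*j
C(A) = 1 (C(A) = (2/2 + 2*(-1))**2 = (2*(1/2) - 2)**2 = (1 - 2)**2 = (-1)**2 = 1)
3388*C(-3) = 3388*1 = 3388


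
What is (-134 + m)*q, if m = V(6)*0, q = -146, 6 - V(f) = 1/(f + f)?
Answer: 19564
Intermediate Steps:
V(f) = 6 - 1/(2*f) (V(f) = 6 - 1/(f + f) = 6 - 1/(2*f))
m = 0 (m = (6 - 1/2/6)*0 = (6 - 1/2*1/6)*0 = (6 - 1/12)*0 = (71/12)*0 = 0)
(-134 + m)*q = (-134 + 0)*(-146) = -134*(-146) = 19564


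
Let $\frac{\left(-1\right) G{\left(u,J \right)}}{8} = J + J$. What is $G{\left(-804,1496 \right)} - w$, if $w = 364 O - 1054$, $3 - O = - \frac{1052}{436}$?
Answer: $- \frac{2708898}{109} \approx -24852.0$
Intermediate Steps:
$O = \frac{590}{109}$ ($O = 3 - - \frac{1052}{436} = 3 - \left(-1052\right) \frac{1}{436} = 3 - - \frac{263}{109} = 3 + \frac{263}{109} = \frac{590}{109} \approx 5.4128$)
$w = \frac{99874}{109}$ ($w = 364 \cdot \frac{590}{109} - 1054 = \frac{214760}{109} - 1054 = \frac{99874}{109} \approx 916.28$)
$G{\left(u,J \right)} = - 16 J$ ($G{\left(u,J \right)} = - 8 \left(J + J\right) = - 8 \cdot 2 J = - 16 J$)
$G{\left(-804,1496 \right)} - w = \left(-16\right) 1496 - \frac{99874}{109} = -23936 - \frac{99874}{109} = - \frac{2708898}{109}$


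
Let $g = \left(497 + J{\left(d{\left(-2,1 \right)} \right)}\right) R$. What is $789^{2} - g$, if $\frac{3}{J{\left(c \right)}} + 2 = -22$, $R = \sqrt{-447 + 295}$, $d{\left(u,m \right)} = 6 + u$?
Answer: $622521 - \frac{3975 i \sqrt{38}}{4} \approx 6.2252 \cdot 10^{5} - 6125.9 i$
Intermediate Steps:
$R = 2 i \sqrt{38}$ ($R = \sqrt{-152} = 2 i \sqrt{38} \approx 12.329 i$)
$J{\left(c \right)} = - \frac{1}{8}$ ($J{\left(c \right)} = \frac{3}{-2 - 22} = \frac{3}{-24} = 3 \left(- \frac{1}{24}\right) = - \frac{1}{8}$)
$g = \frac{3975 i \sqrt{38}}{4}$ ($g = \left(497 - \frac{1}{8}\right) 2 i \sqrt{38} = \frac{3975 \cdot 2 i \sqrt{38}}{8} = \frac{3975 i \sqrt{38}}{4} \approx 6125.9 i$)
$789^{2} - g = 789^{2} - \frac{3975 i \sqrt{38}}{4} = 622521 - \frac{3975 i \sqrt{38}}{4}$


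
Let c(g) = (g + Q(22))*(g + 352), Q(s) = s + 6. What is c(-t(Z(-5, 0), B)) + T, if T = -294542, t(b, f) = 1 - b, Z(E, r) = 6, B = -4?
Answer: -282761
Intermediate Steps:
Q(s) = 6 + s
c(g) = (28 + g)*(352 + g) (c(g) = (g + (6 + 22))*(g + 352) = (g + 28)*(352 + g) = (28 + g)*(352 + g))
c(-t(Z(-5, 0), B)) + T = (9856 + (-(1 - 1*6))² + 380*(-(1 - 1*6))) - 294542 = (9856 + (-(1 - 6))² + 380*(-(1 - 6))) - 294542 = (9856 + (-1*(-5))² + 380*(-1*(-5))) - 294542 = (9856 + 5² + 380*5) - 294542 = (9856 + 25 + 1900) - 294542 = 11781 - 294542 = -282761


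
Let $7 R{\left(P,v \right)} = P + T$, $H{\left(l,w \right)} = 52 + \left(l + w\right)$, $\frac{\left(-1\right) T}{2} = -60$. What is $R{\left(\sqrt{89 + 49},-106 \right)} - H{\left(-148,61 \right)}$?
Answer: $\frac{365}{7} + \frac{\sqrt{138}}{7} \approx 53.821$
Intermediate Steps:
$T = 120$ ($T = \left(-2\right) \left(-60\right) = 120$)
$H{\left(l,w \right)} = 52 + l + w$
$R{\left(P,v \right)} = \frac{120}{7} + \frac{P}{7}$ ($R{\left(P,v \right)} = \frac{P + 120}{7} = \frac{120 + P}{7} = \frac{120}{7} + \frac{P}{7}$)
$R{\left(\sqrt{89 + 49},-106 \right)} - H{\left(-148,61 \right)} = \left(\frac{120}{7} + \frac{\sqrt{89 + 49}}{7}\right) - \left(52 - 148 + 61\right) = \left(\frac{120}{7} + \frac{\sqrt{138}}{7}\right) - -35 = \left(\frac{120}{7} + \frac{\sqrt{138}}{7}\right) + 35 = \frac{365}{7} + \frac{\sqrt{138}}{7}$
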